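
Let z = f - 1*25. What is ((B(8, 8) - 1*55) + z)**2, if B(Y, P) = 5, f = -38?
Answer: 12769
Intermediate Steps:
z = -63 (z = -38 - 1*25 = -38 - 25 = -63)
((B(8, 8) - 1*55) + z)**2 = ((5 - 1*55) - 63)**2 = ((5 - 55) - 63)**2 = (-50 - 63)**2 = (-113)**2 = 12769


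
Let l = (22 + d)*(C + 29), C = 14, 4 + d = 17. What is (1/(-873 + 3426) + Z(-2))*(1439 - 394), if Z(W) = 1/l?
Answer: 848122/768453 ≈ 1.1037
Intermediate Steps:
d = 13 (d = -4 + 17 = 13)
l = 1505 (l = (22 + 13)*(14 + 29) = 35*43 = 1505)
Z(W) = 1/1505
(1/(-873 + 3426) + Z(-2))*(1439 - 394) = (1/(-873 + 3426) + 1/1505)*(1439 - 394) = (1/2553 + 1/1505)*1045 = (4058/3842265)*1045 = 848122/768453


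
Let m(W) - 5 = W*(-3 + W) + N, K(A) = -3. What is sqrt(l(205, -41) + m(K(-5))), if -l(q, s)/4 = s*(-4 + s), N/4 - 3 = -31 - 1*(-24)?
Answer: I*sqrt(7373) ≈ 85.866*I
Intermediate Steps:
N = -16 (N = 12 + 4*(-31 - 1*(-24)) = 12 + 4*(-31 + 24) = 12 + 4*(-7) = 12 - 28 = -16)
l(q, s) = -4*s*(-4 + s)
m(W) = -11 + W*(-3 + W) (m(W) = 5 + (W*(-3 + W) - 16) = 5 + (-16 + W*(-3 + W)) = -11 + W*(-3 + W))
sqrt(l(205, -41) + m(K(-5))) = sqrt(4*(-41)*(4 - 1*(-41)) + (-11 + (-3)**2 - 3*(-3))) = sqrt(4*(-41)*(4 + 41) + (-11 + 9 + 9)) = sqrt(4*(-41)*45 + 7) = sqrt(-7380 + 7) = sqrt(-7373) = I*sqrt(7373)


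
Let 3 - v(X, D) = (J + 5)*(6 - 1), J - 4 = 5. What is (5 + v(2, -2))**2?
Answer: 3844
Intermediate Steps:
J = 9 (J = 4 + 5 = 9)
v(X, D) = -67 (v(X, D) = 3 - (9 + 5)*(6 - 1) = 3 - 14*5 = 3 - 1*70 = 3 - 70 = -67)
(5 + v(2, -2))**2 = (5 - 67)**2 = (-62)**2 = 3844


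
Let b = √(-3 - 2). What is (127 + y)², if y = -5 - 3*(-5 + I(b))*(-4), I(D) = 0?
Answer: 3844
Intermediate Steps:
b = I*√5 (b = √(-5) = I*√5 ≈ 2.2361*I)
y = -65 (y = -5 - 3*(-5 + 0)*(-4) = -5 - 3*(-5)*(-4) = -5 + 15*(-4) = -5 - 60 = -65)
(127 + y)² = (127 - 65)² = 62² = 3844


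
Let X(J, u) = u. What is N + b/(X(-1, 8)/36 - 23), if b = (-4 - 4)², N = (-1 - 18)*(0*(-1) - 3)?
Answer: 11109/205 ≈ 54.190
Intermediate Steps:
N = 57 (N = -19*(0 - 3) = -19*(-3) = 57)
b = 64 (b = (-8)² = 64)
N + b/(X(-1, 8)/36 - 23) = 57 + 64/(8/36 - 23) = 57 + 64/(8*(1/36) - 23) = 57 + 64/(2/9 - 23) = 57 + 64/(-205/9) = 57 - 9/205*64 = 57 - 576/205 = 11109/205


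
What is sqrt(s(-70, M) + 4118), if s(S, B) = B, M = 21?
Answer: sqrt(4139) ≈ 64.335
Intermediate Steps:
sqrt(s(-70, M) + 4118) = sqrt(21 + 4118) = sqrt(4139)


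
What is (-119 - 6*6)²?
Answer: 24025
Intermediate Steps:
(-119 - 6*6)² = (-119 - 1*36)² = (-119 - 36)² = (-155)² = 24025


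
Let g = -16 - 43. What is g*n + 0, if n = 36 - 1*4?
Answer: -1888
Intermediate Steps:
g = -59
n = 32 (n = 36 - 4 = 32)
g*n + 0 = -59*32 + 0 = -1888 + 0 = -1888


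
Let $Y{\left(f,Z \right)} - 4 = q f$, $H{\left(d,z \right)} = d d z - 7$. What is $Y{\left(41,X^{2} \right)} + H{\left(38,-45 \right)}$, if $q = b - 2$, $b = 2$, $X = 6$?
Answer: $-64983$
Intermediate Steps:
$H{\left(d,z \right)} = -7 + z d^{2}$ ($H{\left(d,z \right)} = d^{2} z - 7 = z d^{2} - 7 = -7 + z d^{2}$)
$q = 0$ ($q = 2 - 2 = 0$)
$Y{\left(f,Z \right)} = 4$ ($Y{\left(f,Z \right)} = 4 + 0 f = 4 + 0 = 4$)
$Y{\left(41,X^{2} \right)} + H{\left(38,-45 \right)} = 4 - \left(7 + 45 \cdot 38^{2}\right) = 4 - 64987 = -64983$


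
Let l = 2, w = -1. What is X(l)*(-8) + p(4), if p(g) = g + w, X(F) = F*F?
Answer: -29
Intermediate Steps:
X(F) = F**2
p(g) = -1 + g (p(g) = g - 1 = -1 + g)
X(l)*(-8) + p(4) = 2**2*(-8) + (-1 + 4) = 4*(-8) + 3 = -32 + 3 = -29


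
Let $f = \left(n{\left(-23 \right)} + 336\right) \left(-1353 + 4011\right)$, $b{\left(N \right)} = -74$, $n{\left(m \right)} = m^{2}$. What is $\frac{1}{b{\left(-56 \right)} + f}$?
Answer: $\frac{1}{2299096} \approx 4.3495 \cdot 10^{-7}$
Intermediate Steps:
$f = 2299170$ ($f = \left(\left(-23\right)^{2} + 336\right) \left(-1353 + 4011\right) = \left(529 + 336\right) 2658 = 865 \cdot 2658 = 2299170$)
$\frac{1}{b{\left(-56 \right)} + f} = \frac{1}{-74 + 2299170} = \frac{1}{2299096}$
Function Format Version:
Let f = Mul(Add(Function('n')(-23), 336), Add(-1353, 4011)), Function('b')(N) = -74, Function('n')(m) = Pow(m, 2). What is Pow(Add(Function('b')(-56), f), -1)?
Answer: Rational(1, 2299096) ≈ 4.3495e-7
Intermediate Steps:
f = 2299170 (f = Mul(Add(Pow(-23, 2), 336), Add(-1353, 4011)) = Mul(Add(529, 336), 2658) = Mul(865, 2658) = 2299170)
Pow(Add(Function('b')(-56), f), -1) = Pow(Add(-74, 2299170), -1) = Pow(2299096, -1) = Rational(1, 2299096)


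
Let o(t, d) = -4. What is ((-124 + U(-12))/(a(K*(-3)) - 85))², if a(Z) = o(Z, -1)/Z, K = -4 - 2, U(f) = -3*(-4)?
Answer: 1016064/588289 ≈ 1.7272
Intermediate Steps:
U(f) = 12
K = -6
a(Z) = -4/Z
((-124 + U(-12))/(a(K*(-3)) - 85))² = ((-124 + 12)/(-4/((-6*(-3))) - 85))² = (-112/(-4/18 - 85))² = (-112/(-4*1/18 - 85))² = (-112/(-2/9 - 85))² = (-112/(-767/9))² = (-112*(-9/767))² = (1008/767)² = 1016064/588289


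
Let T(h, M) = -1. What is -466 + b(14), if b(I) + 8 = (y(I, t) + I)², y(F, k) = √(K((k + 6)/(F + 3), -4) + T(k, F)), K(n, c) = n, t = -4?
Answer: -4741/17 + 28*I*√255/17 ≈ -278.88 + 26.301*I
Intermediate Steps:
y(F, k) = √(-1 + (6 + k)/(3 + F)) (y(F, k) = √((k + 6)/(F + 3) - 1) = √((6 + k)/(3 + F) - 1) = √(-1 + (6 + k)/(3 + F)))
b(I) = -8 + (I + √((-1 - I)/(3 + I)))² (b(I) = -8 + (√((3 - 4 - I)/(3 + I)) + I)² = -8 + (√((-1 - I)/(3 + I)) + I)² = -8 + (I + √((-1 - I)/(3 + I)))²)
-466 + b(14) = -466 + (-8 + (14 + √((-1 - 1*14)/(3 + 14)))²) = -466 + (-8 + (14 + √((-1 - 14)/17))²) = -466 + (-8 + (14 + √((1/17)*(-15)))²) = -466 + (-8 + (14 + √(-15/17))²) = -466 + (-8 + (14 + I*√255/17)²) = -474 + (14 + I*√255/17)²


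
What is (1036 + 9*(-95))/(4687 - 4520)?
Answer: 181/167 ≈ 1.0838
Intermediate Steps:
(1036 + 9*(-95))/(4687 - 4520) = (1036 - 855)/167 = 181*(1/167) = 181/167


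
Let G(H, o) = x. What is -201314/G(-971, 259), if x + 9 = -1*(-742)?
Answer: -201314/733 ≈ -274.64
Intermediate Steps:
x = 733 (x = -9 - 1*(-742) = -9 + 742 = 733)
G(H, o) = 733
-201314/G(-971, 259) = -201314/733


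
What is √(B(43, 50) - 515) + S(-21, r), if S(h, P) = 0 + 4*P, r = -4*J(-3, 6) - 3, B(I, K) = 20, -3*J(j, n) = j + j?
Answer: -44 + 3*I*√55 ≈ -44.0 + 22.249*I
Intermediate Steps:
J(j, n) = -2*j/3 (J(j, n) = -(j + j)/3 = -2*j/3)
r = -11 (r = -(-8)*(-3)/3 - 3 = -4*2 - 3 = -8 - 3 = -11)
S(h, P) = 4*P
√(B(43, 50) - 515) + S(-21, r) = √(20 - 515) + 4*(-11) = √(-495) - 44 = 3*I*√55 - 44 = -44 + 3*I*√55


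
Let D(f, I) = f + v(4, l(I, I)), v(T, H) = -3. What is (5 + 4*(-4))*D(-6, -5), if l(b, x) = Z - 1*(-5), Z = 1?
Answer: 99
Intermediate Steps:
l(b, x) = 6 (l(b, x) = 1 - 1*(-5) = 1 + 5 = 6)
D(f, I) = -3 + f (D(f, I) = f - 3 = -3 + f)
(5 + 4*(-4))*D(-6, -5) = (5 + 4*(-4))*(-3 - 6) = (5 - 16)*(-9) = -11*(-9) = 99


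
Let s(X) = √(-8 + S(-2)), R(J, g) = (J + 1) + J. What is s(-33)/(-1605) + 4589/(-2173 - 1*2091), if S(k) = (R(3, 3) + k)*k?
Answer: -353/328 - I*√2/535 ≈ -1.0762 - 0.0026434*I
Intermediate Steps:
R(J, g) = 1 + 2*J (R(J, g) = (1 + J) + J = 1 + 2*J)
S(k) = k*(7 + k) (S(k) = ((1 + 2*3) + k)*k = ((1 + 6) + k)*k = (7 + k)*k = k*(7 + k))
s(X) = 3*I*√2 (s(X) = √(-8 - 2*(7 - 2)) = √(-8 - 2*5) = √(-8 - 10) = √(-18) = 3*I*√2)
s(-33)/(-1605) + 4589/(-2173 - 1*2091) = (3*I*√2)/(-1605) + 4589/(-2173 - 1*2091) = (3*I*√2)*(-1/1605) + 4589/(-2173 - 2091) = -I*√2/535 + 4589/(-4264) = -I*√2/535 + 4589*(-1/4264) = -I*√2/535 - 353/328 = -353/328 - I*√2/535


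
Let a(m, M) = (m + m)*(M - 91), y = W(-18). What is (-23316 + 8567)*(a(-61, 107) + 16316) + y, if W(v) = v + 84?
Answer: -211854570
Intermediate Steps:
W(v) = 84 + v
y = 66 (y = 84 - 18 = 66)
a(m, M) = 2*m*(-91 + M) (a(m, M) = (2*m)*(-91 + M) = 2*m*(-91 + M))
(-23316 + 8567)*(a(-61, 107) + 16316) + y = (-23316 + 8567)*(2*(-61)*(-91 + 107) + 16316) + 66 = -14749*(2*(-61)*16 + 16316) + 66 = -14749*(-1952 + 16316) + 66 = -14749*14364 + 66 = -211854636 + 66 = -211854570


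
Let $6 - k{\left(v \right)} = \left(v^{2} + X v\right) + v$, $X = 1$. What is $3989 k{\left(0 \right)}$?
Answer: $23934$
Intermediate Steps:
$k{\left(v \right)} = 6 - v^{2} - 2 v$ ($k{\left(v \right)} = 6 - \left(\left(v^{2} + 1 v\right) + v\right) = 6 - \left(\left(v^{2} + v\right) + v\right) = 6 - \left(\left(v + v^{2}\right) + v\right) = 6 - \left(v^{2} + 2 v\right) = 6 - v^{2} - 2 v$)
$3989 k{\left(0 \right)} = 3989 \left(6 - 0^{2} - 0\right) = 3989 \left(6 - 0 + 0\right) = 3989 \left(6 + 0 + 0\right) = 3989 \cdot 6 = 23934$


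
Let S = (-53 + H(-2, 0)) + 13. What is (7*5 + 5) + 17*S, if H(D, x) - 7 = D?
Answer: -555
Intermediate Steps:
H(D, x) = 7 + D
S = -35 (S = (-53 + (7 - 2)) + 13 = (-53 + 5) + 13 = -48 + 13 = -35)
(7*5 + 5) + 17*S = (7*5 + 5) + 17*(-35) = (35 + 5) - 595 = 40 - 595 = -555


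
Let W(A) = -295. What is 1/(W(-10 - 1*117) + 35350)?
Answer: 1/35055 ≈ 2.8527e-5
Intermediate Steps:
1/(W(-10 - 1*117) + 35350) = 1/(-295 + 35350) = 1/35055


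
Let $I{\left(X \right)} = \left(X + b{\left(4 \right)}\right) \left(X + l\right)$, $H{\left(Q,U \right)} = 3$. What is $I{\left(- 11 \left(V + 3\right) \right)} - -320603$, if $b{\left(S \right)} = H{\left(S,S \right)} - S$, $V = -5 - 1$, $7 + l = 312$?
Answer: $331419$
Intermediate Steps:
$l = 305$ ($l = -7 + 312 = 305$)
$V = -6$ ($V = -5 - 1 = -6$)
$b{\left(S \right)} = 3 - S$
$I{\left(X \right)} = \left(-1 + X\right) \left(305 + X\right)$ ($I{\left(X \right)} = \left(X + \left(3 - 4\right)\right) \left(X + 305\right) = \left(X + \left(3 - 4\right)\right) \left(305 + X\right) = \left(X - 1\right) \left(305 + X\right) = \left(-1 + X\right) \left(305 + X\right)$)
$I{\left(- 11 \left(V + 3\right) \right)} - -320603 = \left(-305 + \left(- 11 \left(-6 + 3\right)\right)^{2} + 304 \left(- 11 \left(-6 + 3\right)\right)\right) - -320603 = \left(-305 + \left(\left(-11\right) \left(-3\right)\right)^{2} + 304 \left(\left(-11\right) \left(-3\right)\right)\right) + 320603 = \left(-305 + 33^{2} + 304 \cdot 33\right) + 320603 = \left(-305 + 1089 + 10032\right) + 320603 = 10816 + 320603 = 331419$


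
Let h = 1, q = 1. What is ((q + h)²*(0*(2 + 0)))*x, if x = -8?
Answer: 0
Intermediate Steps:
((q + h)²*(0*(2 + 0)))*x = ((1 + 1)²*(0*(2 + 0)))*(-8) = (2²*(0*2))*(-8) = (4*0)*(-8) = 0*(-8) = 0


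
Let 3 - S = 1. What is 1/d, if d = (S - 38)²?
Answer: 1/1296 ≈ 0.00077160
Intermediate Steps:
S = 2 (S = 3 - 1*1 = 3 - 1 = 2)
d = 1296 (d = (2 - 38)² = (-36)² = 1296)
1/d = 1/1296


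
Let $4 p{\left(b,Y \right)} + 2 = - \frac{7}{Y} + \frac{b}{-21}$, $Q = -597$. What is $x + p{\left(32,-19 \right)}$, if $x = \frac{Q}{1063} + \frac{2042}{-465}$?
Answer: $- \frac{503302889}{87654980} \approx -5.7419$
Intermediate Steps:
$p{\left(b,Y \right)} = - \frac{1}{2} - \frac{7}{4 Y} - \frac{b}{84}$ ($p{\left(b,Y \right)} = - \frac{1}{2} + \frac{- \frac{7}{Y} + \frac{b}{-21}}{4} = - \frac{1}{2} + \frac{- \frac{7}{Y} + b \left(- \frac{1}{21}\right)}{4} = - \frac{1}{2} + \frac{- \frac{7}{Y} - \frac{b}{21}}{4} = - \frac{1}{2} - \left(\frac{b}{84} + \frac{7}{4 Y}\right) = - \frac{1}{2} - \frac{7}{4 Y} - \frac{b}{84}$)
$x = - \frac{2448251}{494295}$ ($x = - \frac{597}{1063} + \frac{2042}{-465} = \left(-597\right) \frac{1}{1063} + 2042 \left(- \frac{1}{465}\right) = - \frac{597}{1063} - \frac{2042}{465} = - \frac{2448251}{494295} \approx -4.953$)
$x + p{\left(32,-19 \right)} = - \frac{2448251}{494295} + \frac{-147 - - 19 \left(42 + 32\right)}{84 \left(-19\right)} = - \frac{2448251}{494295} + \frac{1}{84} \left(- \frac{1}{19}\right) \left(-147 - \left(-19\right) 74\right) = - \frac{2448251}{494295} + \frac{1}{84} \left(- \frac{1}{19}\right) \left(-147 + 1406\right) = - \frac{2448251}{494295} + \frac{1}{84} \left(- \frac{1}{19}\right) 1259 = - \frac{2448251}{494295} - \frac{1259}{1596} = - \frac{503302889}{87654980}$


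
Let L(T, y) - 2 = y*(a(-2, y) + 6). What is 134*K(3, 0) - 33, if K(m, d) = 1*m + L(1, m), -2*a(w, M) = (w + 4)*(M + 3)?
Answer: 637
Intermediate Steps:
a(w, M) = -(3 + M)*(4 + w)/2 (a(w, M) = -(w + 4)*(M + 3)/2 = -(4 + w)*(3 + M)/2 = -(3 + M)*(4 + w)/2)
L(T, y) = 2 + y*(3 - y) (L(T, y) = 2 + y*((-6 - 2*y - 3/2*(-2) - ½*y*(-2)) + 6) = 2 + y*((-6 - 2*y + 3 + y) + 6) = 2 + y*((-3 - y) + 6) = 2 + y*(3 - y))
K(m, d) = 2 - m² + 4*m (K(m, d) = 1*m + (2 - m² + 3*m) = m + (2 - m² + 3*m) = 2 - m² + 4*m)
134*K(3, 0) - 33 = 134*(2 - 1*3² + 4*3) - 33 = 134*(2 - 1*9 + 12) - 33 = 134*(2 - 9 + 12) - 33 = 134*5 - 33 = 670 - 33 = 637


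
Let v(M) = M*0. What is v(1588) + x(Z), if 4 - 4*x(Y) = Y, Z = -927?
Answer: 931/4 ≈ 232.75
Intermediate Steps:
v(M) = 0
x(Y) = 1 - Y/4
v(1588) + x(Z) = 0 + (1 - ¼*(-927)) = 0 + (1 + 927/4) = 0 + 931/4 = 931/4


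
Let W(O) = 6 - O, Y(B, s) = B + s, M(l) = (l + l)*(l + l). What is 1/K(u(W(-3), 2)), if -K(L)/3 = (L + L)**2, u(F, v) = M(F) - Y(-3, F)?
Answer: -1/1213488 ≈ -8.2407e-7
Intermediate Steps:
M(l) = 4*l**2 (M(l) = (2*l)*(2*l) = 4*l**2)
u(F, v) = 3 - F + 4*F**2 (u(F, v) = 4*F**2 - (-3 + F) = 4*F**2 + (3 - F) = 3 - F + 4*F**2)
K(L) = -12*L**2 (K(L) = -3*(L + L)**2 = -3*4*L**2 = -12*L**2)
1/K(u(W(-3), 2)) = 1/(-12*(3 - (6 - 1*(-3)) + 4*(6 - 1*(-3))**2)**2) = 1/(-12*(3 - (6 + 3) + 4*(6 + 3)**2)**2) = 1/(-12*(3 - 1*9 + 4*9**2)**2) = 1/(-12*(3 - 9 + 4*81)**2) = 1/(-12*(3 - 9 + 324)**2) = 1/(-12*318**2) = 1/(-12*101124) = 1/(-1213488) = -1/1213488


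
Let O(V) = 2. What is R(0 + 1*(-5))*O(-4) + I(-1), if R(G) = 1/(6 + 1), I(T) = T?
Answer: -5/7 ≈ -0.71429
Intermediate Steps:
R(G) = ⅐ (R(G) = 1/7 = ⅐)
R(0 + 1*(-5))*O(-4) + I(-1) = (⅐)*2 - 1 = 2/7 - 1 = -5/7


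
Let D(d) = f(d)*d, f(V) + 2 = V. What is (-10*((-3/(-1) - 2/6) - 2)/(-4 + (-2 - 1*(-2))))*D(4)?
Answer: 40/3 ≈ 13.333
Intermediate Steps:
f(V) = -2 + V
D(d) = d*(-2 + d) (D(d) = (-2 + d)*d = d*(-2 + d))
(-10*((-3/(-1) - 2/6) - 2)/(-4 + (-2 - 1*(-2))))*D(4) = (-10*((-3/(-1) - 2/6) - 2)/(-4 + (-2 - 1*(-2))))*(4*(-2 + 4)) = (-10*((-3*(-1) - 2*1/6) - 2)/(-4 + (-2 + 2)))*(4*2) = -10*((3 - 1/3) - 2)/(-4 + 0)*8 = -10*(8/3 - 2)/(-4)*8 = -20*(-1)/(3*4)*8 = -10*(-1/6)*8 = (5/3)*8 = 40/3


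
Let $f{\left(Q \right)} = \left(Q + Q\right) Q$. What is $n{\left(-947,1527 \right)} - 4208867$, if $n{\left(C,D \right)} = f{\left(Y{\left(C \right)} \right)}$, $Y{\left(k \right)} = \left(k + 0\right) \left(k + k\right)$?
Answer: $6434126850981$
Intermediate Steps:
$Y{\left(k \right)} = 2 k^{2}$ ($Y{\left(k \right)} = k 2 k = 2 k^{2}$)
$f{\left(Q \right)} = 2 Q^{2}$ ($f{\left(Q \right)} = 2 Q Q = 2 Q^{2}$)
$n{\left(C,D \right)} = 8 C^{4}$ ($n{\left(C,D \right)} = 2 \left(2 C^{2}\right)^{2} = 2 \cdot 4 C^{4} = 8 C^{4}$)
$n{\left(-947,1527 \right)} - 4208867 = 8 \left(-947\right)^{4} - 4208867 = 8 \cdot 804266382481 - 4208867 = 6434131059848 - 4208867 = 6434126850981$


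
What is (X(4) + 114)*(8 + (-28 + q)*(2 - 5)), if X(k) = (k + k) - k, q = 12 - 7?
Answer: 9086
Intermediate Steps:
q = 5
X(k) = k (X(k) = 2*k - k = k)
(X(4) + 114)*(8 + (-28 + q)*(2 - 5)) = (4 + 114)*(8 + (-28 + 5)*(2 - 5)) = 118*(8 - 23*(-3)) = 118*(8 + 69) = 118*77 = 9086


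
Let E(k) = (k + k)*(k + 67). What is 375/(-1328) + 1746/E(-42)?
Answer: -258849/232400 ≈ -1.1138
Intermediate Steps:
E(k) = 2*k*(67 + k) (E(k) = (2*k)*(67 + k) = 2*k*(67 + k))
375/(-1328) + 1746/E(-42) = 375/(-1328) + 1746/((2*(-42)*(67 - 42))) = 375*(-1/1328) + 1746/((2*(-42)*25)) = -375/1328 + 1746/(-2100) = -375/1328 + 1746*(-1/2100) = -375/1328 - 291/350 = -258849/232400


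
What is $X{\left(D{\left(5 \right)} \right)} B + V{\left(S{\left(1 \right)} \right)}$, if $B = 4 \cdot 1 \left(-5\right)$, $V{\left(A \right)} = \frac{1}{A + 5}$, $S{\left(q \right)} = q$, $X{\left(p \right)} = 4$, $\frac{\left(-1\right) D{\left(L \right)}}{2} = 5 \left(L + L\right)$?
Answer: $- \frac{479}{6} \approx -79.833$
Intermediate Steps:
$D{\left(L \right)} = - 20 L$ ($D{\left(L \right)} = - 2 \cdot 5 \left(L + L\right) = - 2 \cdot 5 \cdot 2 L = - 2 \cdot 10 L = - 20 L$)
$V{\left(A \right)} = \frac{1}{5 + A}$
$B = -20$ ($B = 4 \left(-5\right) = -20$)
$X{\left(D{\left(5 \right)} \right)} B + V{\left(S{\left(1 \right)} \right)} = 4 \left(-20\right) + \frac{1}{5 + 1} = -80 + \frac{1}{6} = - \frac{479}{6}$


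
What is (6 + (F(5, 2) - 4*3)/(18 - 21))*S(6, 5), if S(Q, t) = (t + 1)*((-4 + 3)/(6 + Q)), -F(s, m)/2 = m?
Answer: -17/3 ≈ -5.6667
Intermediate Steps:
F(s, m) = -2*m
S(Q, t) = -(1 + t)/(6 + Q) (S(Q, t) = (1 + t)*(-1/(6 + Q)) = -(1 + t)/(6 + Q))
(6 + (F(5, 2) - 4*3)/(18 - 21))*S(6, 5) = (6 + (-2*2 - 4*3)/(18 - 21))*((-1 - 1*5)/(6 + 6)) = (6 + (-4 - 12)/(-3))*((-1 - 5)/12) = (6 - 16*(-⅓))*((1/12)*(-6)) = (6 + 16/3)*(-½) = (34/3)*(-½) = -17/3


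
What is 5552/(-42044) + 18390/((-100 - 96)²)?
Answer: 69987941/201895288 ≈ 0.34665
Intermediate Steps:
5552/(-42044) + 18390/((-100 - 96)²) = 5552*(-1/42044) + 18390/((-196)²) = -1388/10511 + 18390/38416 = -1388/10511 + 18390*(1/38416) = -1388/10511 + 9195/19208 = 69987941/201895288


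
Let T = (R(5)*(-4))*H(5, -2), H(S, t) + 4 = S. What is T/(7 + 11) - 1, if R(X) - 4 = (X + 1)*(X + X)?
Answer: -137/9 ≈ -15.222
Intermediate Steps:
H(S, t) = -4 + S
R(X) = 4 + 2*X*(1 + X) (R(X) = 4 + (X + 1)*(X + X) = 4 + (1 + X)*(2*X) = 4 + 2*X*(1 + X))
T = -256 (T = ((4 + 2*5 + 2*5²)*(-4))*(-4 + 5) = ((4 + 10 + 2*25)*(-4))*1 = ((4 + 10 + 50)*(-4))*1 = (64*(-4))*1 = -256*1 = -256)
T/(7 + 11) - 1 = -256/(7 + 11) - 1 = -256/18 - 1 = (1/18)*(-256) - 1 = -128/9 - 1 = -137/9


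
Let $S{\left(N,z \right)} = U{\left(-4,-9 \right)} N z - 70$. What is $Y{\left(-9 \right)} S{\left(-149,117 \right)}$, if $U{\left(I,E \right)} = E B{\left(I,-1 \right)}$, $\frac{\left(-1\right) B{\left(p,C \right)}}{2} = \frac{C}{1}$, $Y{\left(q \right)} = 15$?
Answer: $4705860$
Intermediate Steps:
$B{\left(p,C \right)} = - 2 C$ ($B{\left(p,C \right)} = - 2 \frac{C}{1} = - 2 C 1 = - 2 C$)
$U{\left(I,E \right)} = 2 E$ ($U{\left(I,E \right)} = E \left(\left(-2\right) \left(-1\right)\right) = E 2 = 2 E$)
$S{\left(N,z \right)} = -70 - 18 N z$ ($S{\left(N,z \right)} = 2 \left(-9\right) N z - 70 = - 18 N z - 70 = -70 - 18 N z$)
$Y{\left(-9 \right)} S{\left(-149,117 \right)} = 15 \left(-70 - \left(-2682\right) 117\right) = 15 \left(-70 + 313794\right) = 15 \cdot 313724 = 4705860$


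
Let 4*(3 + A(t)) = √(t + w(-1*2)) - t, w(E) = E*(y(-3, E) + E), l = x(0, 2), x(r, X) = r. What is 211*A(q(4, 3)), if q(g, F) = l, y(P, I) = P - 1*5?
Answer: -633 + 211*√5/2 ≈ -397.09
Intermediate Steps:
y(P, I) = -5 + P (y(P, I) = P - 5 = -5 + P)
l = 0
q(g, F) = 0
w(E) = E*(-8 + E) (w(E) = E*((-5 - 3) + E) = E*(-8 + E))
A(t) = -3 - t/4 + √(20 + t)/4 (A(t) = -3 + (√(t + (-1*2)*(-8 - 1*2)) - t)/4 = -3 + (√(t - 2*(-8 - 2)) - t)/4 = -3 + (√(t - 2*(-10)) - t)/4 = -3 + (√(t + 20) - t)/4 = -3 + (√(20 + t) - t)/4 = -3 + (-t/4 + √(20 + t)/4) = -3 - t/4 + √(20 + t)/4)
211*A(q(4, 3)) = 211*(-3 - ¼*0 + √(20 + 0)/4) = 211*(-3 + 0 + √20/4) = 211*(-3 + 0 + (2*√5)/4) = 211*(-3 + 0 + √5/2) = 211*(-3 + √5/2) = -633 + 211*√5/2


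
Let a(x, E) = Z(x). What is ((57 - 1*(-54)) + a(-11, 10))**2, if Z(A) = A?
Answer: 10000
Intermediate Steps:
a(x, E) = x
((57 - 1*(-54)) + a(-11, 10))**2 = ((57 - 1*(-54)) - 11)**2 = ((57 + 54) - 11)**2 = (111 - 11)**2 = 100**2 = 10000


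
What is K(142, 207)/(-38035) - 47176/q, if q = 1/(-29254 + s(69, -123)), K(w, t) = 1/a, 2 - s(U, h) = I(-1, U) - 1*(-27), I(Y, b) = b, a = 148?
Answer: 7793719318816639/5629180 ≈ 1.3845e+9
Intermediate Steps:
s(U, h) = -25 - U (s(U, h) = 2 - (U - 1*(-27)) = 2 - (U + 27) = 2 - (27 + U) = 2 + (-27 - U) = -25 - U)
K(w, t) = 1/148
q = -1/29348 (q = 1/(-29254 + (-25 - 1*69)) = 1/(-29254 + (-25 - 69)) = 1/(-29254 - 94) = 1/(-29348) = -1/29348 ≈ -3.4074e-5)
K(142, 207)/(-38035) - 47176/q = (1/148)/(-38035) - 47176/(-1/29348) = (1/148)*(-1/38035) - 47176*(-29348) = -1/5629180 + 1384521248 = 7793719318816639/5629180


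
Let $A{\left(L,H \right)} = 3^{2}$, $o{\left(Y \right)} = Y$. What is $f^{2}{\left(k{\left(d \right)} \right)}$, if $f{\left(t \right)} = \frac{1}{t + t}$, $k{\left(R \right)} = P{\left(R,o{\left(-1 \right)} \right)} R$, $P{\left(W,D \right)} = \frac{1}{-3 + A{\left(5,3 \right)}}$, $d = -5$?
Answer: $\frac{9}{25} \approx 0.36$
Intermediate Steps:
$A{\left(L,H \right)} = 9$
$P{\left(W,D \right)} = \frac{1}{6}$ ($P{\left(W,D \right)} = \frac{1}{-3 + 9} = \frac{1}{6}$)
$k{\left(R \right)} = \frac{R}{6}$
$f{\left(t \right)} = \frac{1}{2 t}$
$f^{2}{\left(k{\left(d \right)} \right)} = \left(\frac{1}{2 \cdot \frac{1}{6} \left(-5\right)}\right)^{2} = \left(\frac{1}{2 \left(- \frac{5}{6}\right)}\right)^{2} = \left(\frac{1}{2} \left(- \frac{6}{5}\right)\right)^{2} = \left(- \frac{3}{5}\right)^{2} = \frac{9}{25}$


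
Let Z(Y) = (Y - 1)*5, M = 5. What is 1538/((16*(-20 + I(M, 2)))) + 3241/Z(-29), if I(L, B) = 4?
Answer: -265099/9600 ≈ -27.614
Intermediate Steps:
Z(Y) = -5 + 5*Y (Z(Y) = (-1 + Y)*5 = -5 + 5*Y)
1538/((16*(-20 + I(M, 2)))) + 3241/Z(-29) = 1538/((16*(-20 + 4))) + 3241/(-5 + 5*(-29)) = 1538/((16*(-16))) + 3241/(-5 - 145) = 1538/(-256) + 3241/(-150) = 1538*(-1/256) + 3241*(-1/150) = -769/128 - 3241/150 = -265099/9600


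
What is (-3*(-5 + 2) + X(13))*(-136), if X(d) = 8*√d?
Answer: -1224 - 1088*√13 ≈ -5146.8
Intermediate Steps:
(-3*(-5 + 2) + X(13))*(-136) = (-3*(-5 + 2) + 8*√13)*(-136) = (-3*(-3) + 8*√13)*(-136) = (9 + 8*√13)*(-136) = -1224 - 1088*√13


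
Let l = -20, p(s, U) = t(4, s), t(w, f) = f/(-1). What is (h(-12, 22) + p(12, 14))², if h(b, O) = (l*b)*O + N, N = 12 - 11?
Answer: 27762361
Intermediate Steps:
t(w, f) = -f (t(w, f) = f*(-1) = -f)
p(s, U) = -s
N = 1
h(b, O) = 1 - 20*O*b (h(b, O) = (-20*b)*O + 1 = -20*O*b + 1 = 1 - 20*O*b)
(h(-12, 22) + p(12, 14))² = ((1 - 20*22*(-12)) - 1*12)² = ((1 + 5280) - 12)² = (5281 - 12)² = 5269² = 27762361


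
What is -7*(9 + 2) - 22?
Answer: -99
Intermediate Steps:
-7*(9 + 2) - 22 = -7*11 - 22 = -77 - 22 = -99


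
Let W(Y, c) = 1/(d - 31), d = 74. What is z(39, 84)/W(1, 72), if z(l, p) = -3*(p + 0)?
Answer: -10836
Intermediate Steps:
z(l, p) = -3*p
W(Y, c) = 1/43 (W(Y, c) = 1/(74 - 31) = 1/43)
z(39, 84)/W(1, 72) = (-3*84)/(1/43) = -252*43 = -10836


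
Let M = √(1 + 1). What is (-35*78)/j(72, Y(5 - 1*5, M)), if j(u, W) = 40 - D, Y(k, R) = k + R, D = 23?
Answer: -2730/17 ≈ -160.59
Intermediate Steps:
M = √2 ≈ 1.4142
Y(k, R) = R + k
j(u, W) = 17 (j(u, W) = 40 - 1*23 = 40 - 23 = 17)
(-35*78)/j(72, Y(5 - 1*5, M)) = -35*78/17 = -2730*1/17 = -2730/17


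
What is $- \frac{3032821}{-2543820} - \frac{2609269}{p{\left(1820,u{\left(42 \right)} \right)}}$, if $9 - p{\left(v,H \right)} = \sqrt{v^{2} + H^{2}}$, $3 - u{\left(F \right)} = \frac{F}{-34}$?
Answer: $\frac{4033475955649691}{487022161246500} + \frac{177430292 \sqrt{59830549}}{957265375} \approx 1442.0$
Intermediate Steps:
$u{\left(F \right)} = 3 + \frac{F}{34}$ ($u{\left(F \right)} = 3 - \frac{F}{-34} = 3 - F \left(- \frac{1}{34}\right) = 3 - - \frac{F}{34} = 3 + \frac{F}{34}$)
$p{\left(v,H \right)} = 9 - \sqrt{H^{2} + v^{2}}$ ($p{\left(v,H \right)} = 9 - \sqrt{v^{2} + H^{2}} = 9 - \sqrt{H^{2} + v^{2}}$)
$- \frac{3032821}{-2543820} - \frac{2609269}{p{\left(1820,u{\left(42 \right)} \right)}} = - \frac{3032821}{-2543820} - \frac{2609269}{9 - \sqrt{\left(3 + \frac{1}{34} \cdot 42\right)^{2} + 1820^{2}}} = \left(-3032821\right) \left(- \frac{1}{2543820}\right) - \frac{2609269}{9 - \sqrt{\left(3 + \frac{21}{17}\right)^{2} + 3312400}} = \frac{3032821}{2543820} - \frac{2609269}{9 - \sqrt{\left(\frac{72}{17}\right)^{2} + 3312400}} = \frac{3032821}{2543820} - \frac{2609269}{9 - \sqrt{\frac{5184}{289} + 3312400}} = \frac{3032821}{2543820} - \frac{2609269}{9 - \sqrt{\frac{957288784}{289}}} = \frac{3032821}{2543820} - \frac{2609269}{9 - \frac{4 \sqrt{59830549}}{17}}$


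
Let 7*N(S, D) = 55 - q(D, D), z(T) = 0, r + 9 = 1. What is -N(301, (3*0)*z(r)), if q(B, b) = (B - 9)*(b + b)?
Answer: -55/7 ≈ -7.8571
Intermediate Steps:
r = -8 (r = -9 + 1 = -8)
q(B, b) = 2*b*(-9 + B) (q(B, b) = (-9 + B)*(2*b) = 2*b*(-9 + B))
N(S, D) = 55/7 - 2*D*(-9 + D)/7 (N(S, D) = (55 - 2*D*(-9 + D))/7 = 55/7 - 2*D*(-9 + D)/7)
-N(301, (3*0)*z(r)) = -(55/7 - 2*(3*0)*0*(-9 + (3*0)*0)/7) = -(55/7 - 2*0*0*(-9 + 0*0)/7) = -(55/7 - 2/7*0*(-9 + 0)) = -(55/7 - 2/7*0*(-9)) = -(55/7 + 0) = -1*55/7 = -55/7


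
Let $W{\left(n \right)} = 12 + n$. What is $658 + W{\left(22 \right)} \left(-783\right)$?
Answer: $-25964$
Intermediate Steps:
$658 + W{\left(22 \right)} \left(-783\right) = 658 + \left(12 + 22\right) \left(-783\right) = 658 + 34 \left(-783\right) = 658 - 26622 = -25964$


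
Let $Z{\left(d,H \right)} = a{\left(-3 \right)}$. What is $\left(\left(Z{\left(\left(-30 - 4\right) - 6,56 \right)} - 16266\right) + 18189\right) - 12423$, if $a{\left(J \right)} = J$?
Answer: $-10503$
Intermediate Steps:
$Z{\left(d,H \right)} = -3$
$\left(\left(Z{\left(\left(-30 - 4\right) - 6,56 \right)} - 16266\right) + 18189\right) - 12423 = \left(\left(-3 - 16266\right) + 18189\right) - 12423 = \left(-16269 + 18189\right) - 12423 = 1920 - 12423 = -10503$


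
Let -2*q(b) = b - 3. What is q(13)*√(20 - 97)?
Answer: -5*I*√77 ≈ -43.875*I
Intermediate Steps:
q(b) = 3/2 - b/2 (q(b) = -(b - 3)/2 = -(-3 + b)/2 = 3/2 - b/2)
q(13)*√(20 - 97) = (3/2 - ½*13)*√(20 - 97) = (3/2 - 13/2)*√(-77) = -5*I*√77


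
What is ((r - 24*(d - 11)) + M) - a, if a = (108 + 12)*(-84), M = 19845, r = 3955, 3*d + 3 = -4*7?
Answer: 34392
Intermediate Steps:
d = -31/3 (d = -1 + (-4*7)/3 = -1 + (⅓)*(-28) = -1 - 28/3 = -31/3 ≈ -10.333)
a = -10080 (a = 120*(-84) = -10080)
((r - 24*(d - 11)) + M) - a = ((3955 - 24*(-31/3 - 11)) + 19845) - 1*(-10080) = ((3955 - 24*(-64/3)) + 19845) + 10080 = ((3955 + 512) + 19845) + 10080 = (4467 + 19845) + 10080 = 24312 + 10080 = 34392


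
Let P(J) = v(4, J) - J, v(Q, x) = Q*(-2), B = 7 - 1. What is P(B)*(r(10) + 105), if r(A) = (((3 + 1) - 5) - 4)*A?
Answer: -770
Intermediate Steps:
B = 6
v(Q, x) = -2*Q
P(J) = -8 - J (P(J) = -2*4 - J = -8 - J)
r(A) = -5*A (r(A) = ((4 - 5) - 4)*A = (-1 - 4)*A = -5*A)
P(B)*(r(10) + 105) = (-8 - 1*6)*(-5*10 + 105) = (-8 - 6)*(-50 + 105) = -14*55 = -770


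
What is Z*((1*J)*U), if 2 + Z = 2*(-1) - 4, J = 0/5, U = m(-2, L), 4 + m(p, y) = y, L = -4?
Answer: 0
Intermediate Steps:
m(p, y) = -4 + y
U = -8 (U = -4 - 4 = -8)
J = 0 (J = 0*(⅕) = 0)
Z = -8 (Z = -2 + (2*(-1) - 4) = -2 + (-2 - 4) = -2 - 6 = -8)
Z*((1*J)*U) = -8*1*0*(-8) = -0*(-8) = -8*0 = 0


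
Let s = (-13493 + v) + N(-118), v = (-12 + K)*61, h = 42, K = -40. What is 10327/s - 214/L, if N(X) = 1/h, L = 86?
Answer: -93542965/30096947 ≈ -3.1081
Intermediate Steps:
v = -3172 (v = (-12 - 40)*61 = -52*61 = -3172)
N(X) = 1/42
s = -699929/42 (s = (-13493 - 3172) + 1/42 = -16665 + 1/42 = -699929/42 ≈ -16665.)
10327/s - 214/L = 10327/(-699929/42) - 214/86 = 10327*(-42/699929) - 214*1/86 = -433734/699929 - 107/43 = -93542965/30096947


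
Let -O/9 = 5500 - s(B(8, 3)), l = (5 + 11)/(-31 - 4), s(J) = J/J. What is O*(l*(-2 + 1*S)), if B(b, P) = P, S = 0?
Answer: -1583712/35 ≈ -45249.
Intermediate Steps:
s(J) = 1
l = -16/35 (l = 16/(-35) = 16*(-1/35) = -16/35 ≈ -0.45714)
O = -49491 (O = -9*(5500 - 1*1) = -9*(5500 - 1) = -9*5499 = -49491)
O*(l*(-2 + 1*S)) = -(-791856)*(-2 + 1*0)/35 = -(-791856)*(-2 + 0)/35 = -(-791856)*(-2)/35 = -49491*32/35 = -1583712/35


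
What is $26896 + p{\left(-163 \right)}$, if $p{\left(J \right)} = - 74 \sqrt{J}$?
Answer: $26896 - 74 i \sqrt{163} \approx 26896.0 - 944.77 i$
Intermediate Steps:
$26896 + p{\left(-163 \right)} = 26896 - 74 \sqrt{-163} = 26896 - 74 i \sqrt{163}$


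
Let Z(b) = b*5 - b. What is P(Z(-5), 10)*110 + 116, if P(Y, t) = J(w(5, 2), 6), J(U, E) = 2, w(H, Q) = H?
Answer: 336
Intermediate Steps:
Z(b) = 4*b (Z(b) = 5*b - b = 4*b)
P(Y, t) = 2
P(Z(-5), 10)*110 + 116 = 2*110 + 116 = 220 + 116 = 336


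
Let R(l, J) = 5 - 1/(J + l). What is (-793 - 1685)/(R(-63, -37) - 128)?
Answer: 35400/1757 ≈ 20.148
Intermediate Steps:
(-793 - 1685)/(R(-63, -37) - 128) = (-793 - 1685)/((-1 + 5*(-37) + 5*(-63))/(-37 - 63) - 128) = -2478/((-1 - 185 - 315)/(-100) - 128) = -2478/(-1/100*(-501) - 128) = -2478/(501/100 - 128) = -2478/(-12299/100) = -2478*(-100/12299) = 35400/1757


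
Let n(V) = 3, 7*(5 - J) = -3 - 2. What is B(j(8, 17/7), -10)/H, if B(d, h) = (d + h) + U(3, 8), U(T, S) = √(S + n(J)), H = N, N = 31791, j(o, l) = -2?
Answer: -4/10597 + √11/31791 ≈ -0.00027314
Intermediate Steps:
H = 31791
J = 40/7 (J = 5 - (-3 - 2)/7 = 5 - ⅐*(-5) = 5 + 5/7 = 40/7 ≈ 5.7143)
U(T, S) = √(3 + S) (U(T, S) = √(S + 3) = √(3 + S))
B(d, h) = d + h + √11 (B(d, h) = (d + h) + √(3 + 8) = (d + h) + √11 = d + h + √11)
B(j(8, 17/7), -10)/H = (-2 - 10 + √11)/31791 = (-12 + √11)*(1/31791) = -4/10597 + √11/31791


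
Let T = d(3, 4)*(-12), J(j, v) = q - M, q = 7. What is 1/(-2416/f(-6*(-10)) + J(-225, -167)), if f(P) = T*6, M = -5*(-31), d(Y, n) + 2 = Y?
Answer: -9/1030 ≈ -0.0087379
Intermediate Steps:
d(Y, n) = -2 + Y
M = 155
J(j, v) = -148 (J(j, v) = 7 - 1*155 = 7 - 155 = -148)
T = -12 (T = (-2 + 3)*(-12) = 1*(-12) = -12)
f(P) = -72 (f(P) = -12*6 = -72)
1/(-2416/f(-6*(-10)) + J(-225, -167)) = 1/(-2416/(-72) - 148) = 1/(-2416*(-1/72) - 148) = 1/(302/9 - 148) = 1/(-1030/9) = -9/1030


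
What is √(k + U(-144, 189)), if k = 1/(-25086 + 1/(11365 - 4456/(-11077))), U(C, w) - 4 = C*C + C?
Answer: 3*√22825334000327361899228129283/3158190946169 ≈ 143.51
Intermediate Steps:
U(C, w) = 4 + C + C² (U(C, w) = 4 + (C*C + C) = 4 + (C² + C) = 4 + (C + C²) = 4 + C + C²)
k = -125894561/3158190946169 (k = 1/(-25086 + 1/(11365 - 4456*(-1/11077))) = 1/(-25086 + 1/(11365 + 4456/11077)) = 1/(-25086 + 1/(125894561/11077)) = 1/(-25086 + 11077/125894561) = 1/(-3158190946169/125894561) = -125894561/3158190946169 ≈ -3.9863e-5)
√(k + U(-144, 189)) = √(-125894561/3158190946169 + (4 - 144 + (-144)²)) = √(-125894561/3158190946169 + (4 - 144 + 20736)) = √(-125894561/3158190946169 + 20596) = √(65046100601402163/3158190946169) = 3*√22825334000327361899228129283/3158190946169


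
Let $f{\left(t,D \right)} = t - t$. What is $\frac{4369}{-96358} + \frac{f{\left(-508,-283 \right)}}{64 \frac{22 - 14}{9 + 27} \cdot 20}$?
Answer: $- \frac{4369}{96358} \approx -0.045341$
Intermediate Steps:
$f{\left(t,D \right)} = 0$
$\frac{4369}{-96358} + \frac{f{\left(-508,-283 \right)}}{64 \frac{22 - 14}{9 + 27} \cdot 20} = \frac{4369}{-96358} + \frac{0}{64 \frac{22 - 14}{9 + 27} \cdot 20} = 4369 \left(- \frac{1}{96358}\right) + \frac{0}{64 \cdot \frac{8}{36} \cdot 20} = - \frac{4369}{96358} + \frac{0}{64 \cdot 8 \cdot \frac{1}{36} \cdot 20} = - \frac{4369}{96358} + \frac{0}{64 \cdot \frac{2}{9} \cdot 20} = - \frac{4369}{96358} + \frac{0}{\frac{128}{9} \cdot 20} = - \frac{4369}{96358} + \frac{0}{\frac{2560}{9}} = - \frac{4369}{96358} + 0 \cdot \frac{9}{2560} = - \frac{4369}{96358} + 0 = - \frac{4369}{96358}$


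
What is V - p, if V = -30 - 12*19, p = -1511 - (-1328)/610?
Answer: 381501/305 ≈ 1250.8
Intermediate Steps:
p = -460191/305 (p = -1511 - (-1328)/610 = -1511 - 1*(-664/305) = -1511 + 664/305 = -460191/305 ≈ -1508.8)
V = -258 (V = -30 - 228 = -258)
V - p = -258 - 1*(-460191/305) = -258 + 460191/305 = 381501/305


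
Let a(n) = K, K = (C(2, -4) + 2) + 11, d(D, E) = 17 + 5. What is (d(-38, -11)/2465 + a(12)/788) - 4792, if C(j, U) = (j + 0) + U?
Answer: -9308032189/1942420 ≈ -4792.0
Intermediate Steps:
C(j, U) = U + j (C(j, U) = j + U = U + j)
d(D, E) = 22
K = 11 (K = ((-4 + 2) + 2) + 11 = (-2 + 2) + 11 = 0 + 11 = 11)
a(n) = 11
(d(-38, -11)/2465 + a(12)/788) - 4792 = (22/2465 + 11/788) - 4792 = 44451/1942420 - 4792 = -9308032189/1942420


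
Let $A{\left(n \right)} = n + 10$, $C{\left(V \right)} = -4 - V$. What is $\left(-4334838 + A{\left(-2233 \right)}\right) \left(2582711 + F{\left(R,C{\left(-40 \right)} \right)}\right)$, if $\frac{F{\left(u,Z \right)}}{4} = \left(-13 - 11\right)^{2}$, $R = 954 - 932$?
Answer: $-11211367740915$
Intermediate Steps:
$R = 22$ ($R = 954 - 932 = 22$)
$A{\left(n \right)} = 10 + n$
$F{\left(u,Z \right)} = 2304$ ($F{\left(u,Z \right)} = 4 \left(-13 - 11\right)^{2} = 4 \left(-24\right)^{2} = 4 \cdot 576 = 2304$)
$\left(-4334838 + A{\left(-2233 \right)}\right) \left(2582711 + F{\left(R,C{\left(-40 \right)} \right)}\right) = \left(-4334838 + \left(10 - 2233\right)\right) \left(2582711 + 2304\right) = \left(-4334838 - 2223\right) 2585015 = \left(-4337061\right) 2585015 = -11211367740915$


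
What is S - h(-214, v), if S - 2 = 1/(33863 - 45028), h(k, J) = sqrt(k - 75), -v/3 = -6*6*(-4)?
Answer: 22329/11165 - 17*I ≈ 1.9999 - 17.0*I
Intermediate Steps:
v = -432 (v = -3*(-6*6)*(-4) = -(-108)*(-4) = -3*144 = -432)
h(k, J) = sqrt(-75 + k)
S = 22329/11165 (S = 2 + 1/(33863 - 45028) = 2 + 1/(-11165) = 2 - 1/11165 = 22329/11165 ≈ 1.9999)
S - h(-214, v) = 22329/11165 - sqrt(-75 - 214) = 22329/11165 - sqrt(-289) = 22329/11165 - 17*I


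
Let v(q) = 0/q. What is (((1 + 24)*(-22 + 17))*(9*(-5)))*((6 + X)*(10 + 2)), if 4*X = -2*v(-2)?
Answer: 405000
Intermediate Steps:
v(q) = 0
X = 0 (X = (-2*0)/4 = (1/4)*0 = 0)
(((1 + 24)*(-22 + 17))*(9*(-5)))*((6 + X)*(10 + 2)) = (((1 + 24)*(-22 + 17))*(9*(-5)))*((6 + 0)*(10 + 2)) = ((25*(-5))*(-45))*(6*12) = -125*(-45)*72 = 5625*72 = 405000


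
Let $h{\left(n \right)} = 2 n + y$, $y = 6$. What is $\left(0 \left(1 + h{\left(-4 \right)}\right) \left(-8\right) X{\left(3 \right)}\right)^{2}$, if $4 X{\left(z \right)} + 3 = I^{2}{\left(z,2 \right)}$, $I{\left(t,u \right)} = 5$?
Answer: $0$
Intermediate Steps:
$h{\left(n \right)} = 6 + 2 n$ ($h{\left(n \right)} = 2 n + 6 = 6 + 2 n$)
$X{\left(z \right)} = \frac{11}{2}$ ($X{\left(z \right)} = - \frac{3}{4} + \frac{5^{2}}{4} = - \frac{3}{4} + \frac{1}{4} \cdot 25 = - \frac{3}{4} + \frac{25}{4} = \frac{11}{2}$)
$\left(0 \left(1 + h{\left(-4 \right)}\right) \left(-8\right) X{\left(3 \right)}\right)^{2} = \left(0 \left(1 + \left(6 + 2 \left(-4\right)\right)\right) \left(-8\right) \frac{11}{2}\right)^{2} = \left(0 \left(1 + \left(6 - 8\right)\right) \left(-8\right) \frac{11}{2}\right)^{2} = \left(0 \left(1 - 2\right) \left(-8\right) \frac{11}{2}\right)^{2} = \left(0 \left(-1\right) \left(-8\right) \frac{11}{2}\right)^{2} = \left(0 \left(-8\right) \frac{11}{2}\right)^{2} = \left(0 \cdot \frac{11}{2}\right)^{2} = 0^{2} = 0$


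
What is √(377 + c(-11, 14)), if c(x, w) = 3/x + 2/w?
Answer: √2234463/77 ≈ 19.413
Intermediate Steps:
c(x, w) = 2/w + 3/x
√(377 + c(-11, 14)) = √(377 + (2/14 + 3/(-11))) = √(377 + (2*(1/14) + 3*(-1/11))) = √(377 + (⅐ - 3/11)) = √(377 - 10/77) = √(29019/77) = √2234463/77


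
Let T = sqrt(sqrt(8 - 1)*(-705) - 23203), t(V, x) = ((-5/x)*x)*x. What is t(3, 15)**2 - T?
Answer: 5625 - sqrt(-23203 - 705*sqrt(7)) ≈ 5625.0 - 158.33*I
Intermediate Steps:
t(V, x) = -5*x
T = sqrt(-23203 - 705*sqrt(7)) (T = sqrt(sqrt(7)*(-705) - 23203) = sqrt(-705*sqrt(7) - 23203) = sqrt(-23203 - 705*sqrt(7)) ≈ 158.33*I)
t(3, 15)**2 - T = (-5*15)**2 - sqrt(-23203 - 705*sqrt(7)) = (-75)**2 - sqrt(-23203 - 705*sqrt(7)) = 5625 - sqrt(-23203 - 705*sqrt(7))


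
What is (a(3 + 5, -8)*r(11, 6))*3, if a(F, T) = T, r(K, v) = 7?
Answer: -168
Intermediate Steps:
(a(3 + 5, -8)*r(11, 6))*3 = -8*7*3 = -56*3 = -168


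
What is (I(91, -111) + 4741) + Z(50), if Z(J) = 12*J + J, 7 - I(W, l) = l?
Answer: 5509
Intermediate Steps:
I(W, l) = 7 - l
Z(J) = 13*J
(I(91, -111) + 4741) + Z(50) = ((7 - 1*(-111)) + 4741) + 13*50 = ((7 + 111) + 4741) + 650 = (118 + 4741) + 650 = 4859 + 650 = 5509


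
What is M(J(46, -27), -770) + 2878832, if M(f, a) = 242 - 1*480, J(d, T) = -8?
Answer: 2878594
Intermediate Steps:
M(f, a) = -238 (M(f, a) = 242 - 480 = -238)
M(J(46, -27), -770) + 2878832 = -238 + 2878832 = 2878594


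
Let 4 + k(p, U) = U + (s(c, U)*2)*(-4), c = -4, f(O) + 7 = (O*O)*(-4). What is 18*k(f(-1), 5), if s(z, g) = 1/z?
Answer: 54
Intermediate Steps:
f(O) = -7 - 4*O² (f(O) = -7 + (O*O)*(-4) = -7 + O²*(-4) = -7 - 4*O²)
k(p, U) = -2 + U (k(p, U) = -4 + (U + (2/(-4))*(-4)) = -4 + (U - ¼*2*(-4)) = -4 + (U - ½*(-4)) = -4 + (U + 2) = -4 + (2 + U) = -2 + U)
18*k(f(-1), 5) = 18*(-2 + 5) = 18*3 = 54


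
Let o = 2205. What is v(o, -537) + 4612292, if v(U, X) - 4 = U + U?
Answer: 4616706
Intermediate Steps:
v(U, X) = 4 + 2*U (v(U, X) = 4 + (U + U) = 4 + 2*U)
v(o, -537) + 4612292 = (4 + 2*2205) + 4612292 = (4 + 4410) + 4612292 = 4414 + 4612292 = 4616706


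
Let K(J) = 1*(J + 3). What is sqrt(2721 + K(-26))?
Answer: sqrt(2698) ≈ 51.942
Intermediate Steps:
K(J) = 3 + J (K(J) = 1*(3 + J) = 3 + J)
sqrt(2721 + K(-26)) = sqrt(2721 + (3 - 26)) = sqrt(2721 - 23) = sqrt(2698)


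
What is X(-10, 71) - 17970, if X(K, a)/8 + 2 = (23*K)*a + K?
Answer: -148706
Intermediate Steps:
X(K, a) = -16 + 8*K + 184*K*a (X(K, a) = -16 + 8*((23*K)*a + K) = -16 + 8*(23*K*a + K) = -16 + 8*(K + 23*K*a) = -16 + (8*K + 184*K*a) = -16 + 8*K + 184*K*a)
X(-10, 71) - 17970 = (-16 + 8*(-10) + 184*(-10)*71) - 17970 = (-16 - 80 - 130640) - 17970 = -130736 - 17970 = -148706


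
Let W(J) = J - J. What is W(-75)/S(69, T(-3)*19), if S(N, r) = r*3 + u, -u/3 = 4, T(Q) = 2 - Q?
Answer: 0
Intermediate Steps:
u = -12 (u = -3*4 = -12)
W(J) = 0
S(N, r) = -12 + 3*r (S(N, r) = r*3 - 12 = 3*r - 12 = -12 + 3*r)
W(-75)/S(69, T(-3)*19) = 0/(-12 + 3*((2 - 1*(-3))*19)) = 0/(-12 + 3*((2 + 3)*19)) = 0/(-12 + 3*(5*19)) = 0/(-12 + 3*95) = 0/(-12 + 285) = 0/273 = 0*(1/273) = 0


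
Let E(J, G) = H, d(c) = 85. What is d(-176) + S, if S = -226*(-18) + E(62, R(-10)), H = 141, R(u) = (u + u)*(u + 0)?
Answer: 4294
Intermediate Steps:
R(u) = 2*u**2 (R(u) = (2*u)*u = 2*u**2)
E(J, G) = 141
S = 4209 (S = -226*(-18) + 141 = 4068 + 141 = 4209)
d(-176) + S = 85 + 4209 = 4294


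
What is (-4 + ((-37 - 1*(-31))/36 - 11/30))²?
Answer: 4624/225 ≈ 20.551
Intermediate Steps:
(-4 + ((-37 - 1*(-31))/36 - 11/30))² = (-4 + ((-37 + 31)*(1/36) - 11*1/30))² = (-4 + (-6*1/36 - 11/30))² = (-4 + (-⅙ - 11/30))² = (-4 - 8/15)² = (-68/15)² = 4624/225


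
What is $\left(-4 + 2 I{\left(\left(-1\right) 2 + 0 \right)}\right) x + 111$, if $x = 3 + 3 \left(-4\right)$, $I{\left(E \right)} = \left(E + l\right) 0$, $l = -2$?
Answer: $147$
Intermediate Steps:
$I{\left(E \right)} = 0$ ($I{\left(E \right)} = \left(E - 2\right) 0 = \left(-2 + E\right) 0 = 0$)
$x = -9$ ($x = 3 - 12 = -9$)
$\left(-4 + 2 I{\left(\left(-1\right) 2 + 0 \right)}\right) x + 111 = \left(-4 + 2 \cdot 0\right) \left(-9\right) + 111 = \left(-4 + 0\right) \left(-9\right) + 111 = \left(-4\right) \left(-9\right) + 111 = 36 + 111 = 147$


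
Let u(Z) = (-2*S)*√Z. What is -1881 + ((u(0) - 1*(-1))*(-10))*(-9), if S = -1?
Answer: -1791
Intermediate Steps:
u(Z) = 2*√Z (u(Z) = (-2*(-1))*√Z = 2*√Z)
-1881 + ((u(0) - 1*(-1))*(-10))*(-9) = -1881 + ((2*√0 - 1*(-1))*(-10))*(-9) = -1881 + ((2*0 + 1)*(-10))*(-9) = -1881 + ((0 + 1)*(-10))*(-9) = -1881 + (1*(-10))*(-9) = -1881 - 10*(-9) = -1881 + 90 = -1791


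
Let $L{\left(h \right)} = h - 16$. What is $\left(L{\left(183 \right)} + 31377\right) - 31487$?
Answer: $57$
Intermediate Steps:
$L{\left(h \right)} = -16 + h$
$\left(L{\left(183 \right)} + 31377\right) - 31487 = \left(\left(-16 + 183\right) + 31377\right) - 31487 = \left(167 + 31377\right) - 31487 = 31544 - 31487 = 57$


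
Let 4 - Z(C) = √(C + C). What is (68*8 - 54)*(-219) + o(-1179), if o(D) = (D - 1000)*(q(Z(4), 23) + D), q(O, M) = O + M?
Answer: 2402898 + 4358*√2 ≈ 2.4091e+6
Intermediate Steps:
Z(C) = 4 - √2*√C (Z(C) = 4 - √(C + C) = 4 - √(2*C) = 4 - √2*√C)
q(O, M) = M + O
o(D) = (-1000 + D)*(27 + D - 2*√2) (o(D) = (D - 1000)*((23 + (4 - √2*√4)) + D) = (-1000 + D)*((23 + (4 - 1*√2*2)) + D) = (-1000 + D)*((23 + (4 - 2*√2)) + D) = (-1000 + D)*((27 - 2*√2) + D) = (-1000 + D)*(27 + D - 2*√2))
(68*8 - 54)*(-219) + o(-1179) = (68*8 - 54)*(-219) + (-27000 + (-1179)² - 973*(-1179) + 2000*√2 - 2*(-1179)*√2) = (544 - 54)*(-219) + (-27000 + 1390041 + 1147167 + 2000*√2 + 2358*√2) = 490*(-219) + (2510208 + 4358*√2) = -107310 + (2510208 + 4358*√2) = 2402898 + 4358*√2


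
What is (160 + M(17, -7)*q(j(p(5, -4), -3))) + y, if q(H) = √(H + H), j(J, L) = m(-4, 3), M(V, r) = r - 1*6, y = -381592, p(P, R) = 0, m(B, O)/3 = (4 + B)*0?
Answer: -381432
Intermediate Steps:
m(B, O) = 0 (m(B, O) = 3*((4 + B)*0) = 3*0 = 0)
M(V, r) = -6 + r (M(V, r) = r - 6 = -6 + r)
j(J, L) = 0
q(H) = √2*√H (q(H) = √(2*H) = √2*√H)
(160 + M(17, -7)*q(j(p(5, -4), -3))) + y = (160 + (-6 - 7)*(√2*√0)) - 381592 = (160 - 13*√2*0) - 381592 = (160 - 13*0) - 381592 = (160 + 0) - 381592 = 160 - 381592 = -381432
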